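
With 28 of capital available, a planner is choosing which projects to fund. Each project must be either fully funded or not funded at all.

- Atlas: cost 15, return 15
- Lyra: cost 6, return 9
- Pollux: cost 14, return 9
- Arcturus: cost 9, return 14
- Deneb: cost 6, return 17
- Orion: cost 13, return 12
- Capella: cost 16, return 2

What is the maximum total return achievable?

This is a 0-1 knapsack instance.
Allowing fractional choices, the relaxed optimum would be about 47.0, but projects are indivisible.
Arcturus + Deneb + Orion: cost 9 + 6 + 13 = 28 ≤ 28, return 14 + 17 + 12 = 43.
Atlas + Lyra + Deneb: cost 15 + 6 + 6 = 27 ≤ 28, return 15 + 9 + 17 = 41.
Best is Arcturus, Deneb, and Orion with total return 43.

43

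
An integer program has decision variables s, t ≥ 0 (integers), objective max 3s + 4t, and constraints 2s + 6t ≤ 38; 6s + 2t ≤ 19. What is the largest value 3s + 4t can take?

27

Relaxing integrality, the LP optimum is 27.31 at (s,t) = (1.19, 5.94), which is not an integer point.
(s,t)=(1,6): 2·1+6·6=38≤38, 6·1+2·6=18≤19, objective 27.
(s,t)=(0,6): 2·0+6·6=36≤38, 6·0+2·6=12≤19, objective 24.
(s,t)=(1,5): 2·1+6·5=32≤38, 6·1+2·5=16≤19, objective 23.
(s,t)=(0,5): 2·0+6·5=30≤38, 6·0+2·5=10≤19, objective 20.
The best lattice point is (1,6), giving 27.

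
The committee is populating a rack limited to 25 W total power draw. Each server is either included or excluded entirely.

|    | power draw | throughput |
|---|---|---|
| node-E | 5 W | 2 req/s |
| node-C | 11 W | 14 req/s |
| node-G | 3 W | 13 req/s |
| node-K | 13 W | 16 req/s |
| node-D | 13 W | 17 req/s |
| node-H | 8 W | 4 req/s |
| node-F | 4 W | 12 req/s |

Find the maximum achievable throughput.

44

Treat it as a binary knapsack problem.
Take node-E, node-G, node-D, and node-F: power draw 5 + 3 + 13 + 4 = 25 ≤ 25, throughput 2 + 13 + 17 + 12 = 44.
No other feasible combination does better.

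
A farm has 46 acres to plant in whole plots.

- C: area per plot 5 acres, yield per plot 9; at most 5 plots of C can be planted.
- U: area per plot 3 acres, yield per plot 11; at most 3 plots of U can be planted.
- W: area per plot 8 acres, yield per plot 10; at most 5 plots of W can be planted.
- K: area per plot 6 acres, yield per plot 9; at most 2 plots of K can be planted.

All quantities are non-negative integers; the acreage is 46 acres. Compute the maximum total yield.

96

U has the best ratio (11/3); taking only U gives at most 3×11 = 33 (stopped by the supply cap of 3).
Mixing does better — 5×C, 3×U, and 2×K: area 46 ≤ 46, yield 5·9 + 3·11 + 2·9 = 96.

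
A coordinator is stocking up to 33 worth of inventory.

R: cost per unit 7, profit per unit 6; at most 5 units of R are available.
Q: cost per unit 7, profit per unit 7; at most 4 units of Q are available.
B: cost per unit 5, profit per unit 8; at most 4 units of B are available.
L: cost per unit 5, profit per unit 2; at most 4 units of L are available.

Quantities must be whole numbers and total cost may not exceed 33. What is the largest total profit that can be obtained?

1×Q, 4×B, and 1×L: cost 32 ≤ 33, profit 1·7 + 4·8 + 1·2 = 41.
1×R, 4×B, and 1×L: cost 32 ≤ 33, profit 1·6 + 4·8 + 1·2 = 40.
Best is 41.

41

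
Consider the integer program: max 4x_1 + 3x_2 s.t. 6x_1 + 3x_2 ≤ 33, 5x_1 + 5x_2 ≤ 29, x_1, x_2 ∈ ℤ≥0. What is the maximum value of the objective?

The continuous relaxation peaks at (5.2, 0.6) with value 22.60; rounding to a feasible lattice point costs some objective.
(x_1,x_2)=(5,0) is feasible, giving 20.
(x_1,x_2)=(4,1) is feasible, giving 19.
Maximum is 20 at (x_1,x_2)=(5,0).

20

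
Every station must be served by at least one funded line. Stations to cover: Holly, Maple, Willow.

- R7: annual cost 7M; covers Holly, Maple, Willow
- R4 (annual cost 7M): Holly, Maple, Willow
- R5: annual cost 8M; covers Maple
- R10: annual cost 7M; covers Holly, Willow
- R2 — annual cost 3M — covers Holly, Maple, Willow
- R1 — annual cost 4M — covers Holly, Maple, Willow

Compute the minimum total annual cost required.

3

R2 alone covers Holly, Maple, Willow — every station.
Total annual cost: 3.
No cover costs less than 3.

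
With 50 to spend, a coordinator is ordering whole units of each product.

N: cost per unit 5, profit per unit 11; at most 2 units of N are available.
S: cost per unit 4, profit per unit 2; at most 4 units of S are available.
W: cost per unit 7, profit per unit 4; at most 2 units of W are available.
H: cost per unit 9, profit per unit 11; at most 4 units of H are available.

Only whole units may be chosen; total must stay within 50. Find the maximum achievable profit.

68

N has the best ratio (11/5); taking only N gives at most 2×11 = 22 (stopped by the supply cap of 2).
Mixing does better — 2×N, 1×S, and 4×H: cost 50 ≤ 50, profit 2·11 + 1·2 + 4·11 = 68.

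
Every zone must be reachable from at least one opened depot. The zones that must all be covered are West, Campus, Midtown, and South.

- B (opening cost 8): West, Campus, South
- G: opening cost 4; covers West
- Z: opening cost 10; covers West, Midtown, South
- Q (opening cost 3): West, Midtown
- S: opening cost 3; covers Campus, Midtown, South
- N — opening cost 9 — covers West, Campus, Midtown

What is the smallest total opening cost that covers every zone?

6

Choose Q and S: together they cover West, Campus, Midtown, South — every zone.
Total opening cost: 3 + 3 = 6.
No cover costs less than 6.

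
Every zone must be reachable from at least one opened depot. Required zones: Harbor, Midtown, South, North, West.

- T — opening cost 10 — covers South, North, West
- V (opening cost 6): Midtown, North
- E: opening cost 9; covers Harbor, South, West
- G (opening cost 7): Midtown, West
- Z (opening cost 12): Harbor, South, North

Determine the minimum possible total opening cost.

This is a weighted set-cover instance.
Choose V and E: together they cover Harbor, Midtown, South, North, West — every zone.
Total opening cost: 6 + 9 = 15.
No cover costs less than 15.

15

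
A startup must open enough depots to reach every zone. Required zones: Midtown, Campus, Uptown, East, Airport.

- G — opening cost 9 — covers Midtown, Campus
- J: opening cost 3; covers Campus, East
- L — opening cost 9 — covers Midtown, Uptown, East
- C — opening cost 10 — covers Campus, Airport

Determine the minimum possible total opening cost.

19

This is a weighted set-cover instance.
The greedy cost-per-new-zone heuristic would pick J, L, and C for 22, but a cheaper cover exists.
Choose L and C: together they cover Midtown, Campus, Uptown, East, Airport — every zone.
Total opening cost: 9 + 10 = 19.
No cover costs less than 19.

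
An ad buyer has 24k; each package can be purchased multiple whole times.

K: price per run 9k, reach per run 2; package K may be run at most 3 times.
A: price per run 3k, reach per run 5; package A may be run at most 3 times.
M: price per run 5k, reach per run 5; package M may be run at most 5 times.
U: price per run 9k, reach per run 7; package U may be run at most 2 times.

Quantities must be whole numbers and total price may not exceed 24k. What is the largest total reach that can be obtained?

This is a bounded integer knapsack.
Take 3×A and 3×M: price 24 ≤ 24, reach 3·5 + 3·5 = 30.
A has the best ratio (5/3) and is taken to its limit of 3; remaining capacity is filled optimally with the others.

30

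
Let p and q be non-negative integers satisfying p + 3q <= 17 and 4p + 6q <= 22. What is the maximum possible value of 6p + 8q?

The continuous relaxation peaks at (5.5, 0) with value 33.00; rounding to a feasible lattice point costs some objective.
(p,q)=(4,1): 1·4+3·1=7≤17, 4·4+6·1=22≤22, objective 32.
(p,q)=(5,0): 1·5+3·0=5≤17, 4·5+6·0=20≤22, objective 30.
(p,q)=(3,1): 1·3+3·1=6≤17, 4·3+6·1=18≤22, objective 26.
Maximum is 32 at (p,q)=(4,1).

32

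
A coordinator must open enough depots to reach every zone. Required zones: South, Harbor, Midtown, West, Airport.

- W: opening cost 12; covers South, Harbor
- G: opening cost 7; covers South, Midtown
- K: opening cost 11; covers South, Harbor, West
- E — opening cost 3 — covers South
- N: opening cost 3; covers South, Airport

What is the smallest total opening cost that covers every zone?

21

This is an integer covering problem.
Choose G, K, and N: together they cover South, Harbor, Midtown, West, Airport — every zone.
Total opening cost: 7 + 11 + 3 = 21.
No cover costs less than 21.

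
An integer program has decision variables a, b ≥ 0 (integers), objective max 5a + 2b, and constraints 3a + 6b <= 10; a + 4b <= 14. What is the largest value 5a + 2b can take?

15

Relaxing integrality, the LP optimum is 16.67 at (a,b) = (3.33, 0), which is not an integer point.
(a,b)=(3,0) is feasible, giving 15.
(a,b)=(2,0) is feasible, giving 10.
Maximum is 15 at (a,b)=(3,0).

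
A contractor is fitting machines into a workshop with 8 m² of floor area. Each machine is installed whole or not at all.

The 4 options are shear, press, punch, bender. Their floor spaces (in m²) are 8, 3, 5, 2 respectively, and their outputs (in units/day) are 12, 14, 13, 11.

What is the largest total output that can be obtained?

27

press + punch: floor space 3 + 5 = 8 ≤ 8, output 14 + 13 = 27.
press + bender: floor space 3 + 2 = 5 ≤ 8, output 14 + 11 = 25.
Best is press and punch with total output 27.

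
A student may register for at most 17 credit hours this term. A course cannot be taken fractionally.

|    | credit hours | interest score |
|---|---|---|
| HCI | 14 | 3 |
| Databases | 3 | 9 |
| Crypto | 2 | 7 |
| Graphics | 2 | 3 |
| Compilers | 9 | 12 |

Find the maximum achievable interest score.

31

Take Databases, Crypto, Graphics, and Compilers: credit hours 3 + 2 + 2 + 9 = 16 ≤ 17, interest score 9 + 7 + 3 + 12 = 31.
No other feasible combination does better.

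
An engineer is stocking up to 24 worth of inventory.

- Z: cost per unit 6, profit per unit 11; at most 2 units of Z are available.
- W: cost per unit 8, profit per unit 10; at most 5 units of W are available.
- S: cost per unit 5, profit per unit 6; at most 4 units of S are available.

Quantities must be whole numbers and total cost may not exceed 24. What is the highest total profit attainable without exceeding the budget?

34

Z has the best ratio (11/6); taking only Z gives at most 2×11 = 22 (stopped by the supply cap of 2).
Mixing does better — 2×Z and 2×S: cost 22 ≤ 24, profit 2·11 + 2·6 = 34.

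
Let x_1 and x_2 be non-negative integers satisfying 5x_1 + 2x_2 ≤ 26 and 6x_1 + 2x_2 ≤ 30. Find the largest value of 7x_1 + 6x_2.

78

(x_1,x_2)=(0,13): 5·0+2·13=26≤26, 6·0+2·13=26≤30, objective 78.
(x_1,x_2)=(0,12): 5·0+2·12=24≤26, 6·0+2·12=24≤30, objective 72.
No feasible integer point exceeds 78.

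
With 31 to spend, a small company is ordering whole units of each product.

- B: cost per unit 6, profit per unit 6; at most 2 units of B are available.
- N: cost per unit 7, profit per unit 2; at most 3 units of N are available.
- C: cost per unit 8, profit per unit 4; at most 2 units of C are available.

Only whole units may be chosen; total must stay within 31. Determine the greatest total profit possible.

Take 2×B and 2×C: cost 28 ≤ 31, profit 2·6 + 2·4 = 20.
B has the best ratio (6/6) and is taken to its limit of 2; remaining capacity is filled optimally with the others.

20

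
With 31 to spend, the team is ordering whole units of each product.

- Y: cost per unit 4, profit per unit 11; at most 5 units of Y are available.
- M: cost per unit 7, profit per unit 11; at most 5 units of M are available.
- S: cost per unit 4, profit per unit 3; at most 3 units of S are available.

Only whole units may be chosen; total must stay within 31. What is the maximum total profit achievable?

69

Take 5×Y, 1×M, and 1×S: cost 31 ≤ 31, profit 5·11 + 1·11 + 1·3 = 69.
Y has the best ratio (11/4) and is taken to its limit of 5; remaining capacity is filled optimally with the others.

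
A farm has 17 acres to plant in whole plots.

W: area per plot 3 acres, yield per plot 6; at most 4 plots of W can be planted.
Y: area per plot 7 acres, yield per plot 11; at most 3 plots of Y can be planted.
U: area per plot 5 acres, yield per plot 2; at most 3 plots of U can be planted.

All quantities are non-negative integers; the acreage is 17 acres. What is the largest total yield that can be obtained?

29

3×W and 1×Y: area 16 ≤ 17, yield 3·6 + 1·11 = 29.
1×W and 2×Y: area 17 ≤ 17, yield 1·6 + 2·11 = 28.
Best is 29.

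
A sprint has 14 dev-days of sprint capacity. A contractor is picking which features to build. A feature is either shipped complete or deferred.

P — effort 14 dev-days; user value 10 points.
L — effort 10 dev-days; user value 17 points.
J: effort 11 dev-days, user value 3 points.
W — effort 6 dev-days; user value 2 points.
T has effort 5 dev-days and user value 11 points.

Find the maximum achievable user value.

17

Treat it as a binary knapsack problem.
Take L: effort 10 ≤ 14, user value 17.
No other feasible combination does better.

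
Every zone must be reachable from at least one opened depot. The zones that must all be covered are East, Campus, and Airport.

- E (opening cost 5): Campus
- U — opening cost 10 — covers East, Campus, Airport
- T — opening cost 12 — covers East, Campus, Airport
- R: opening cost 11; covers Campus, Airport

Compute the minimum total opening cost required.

10

U alone covers East, Campus, Airport — every zone.
Total opening cost: 10.
No cover costs less than 10.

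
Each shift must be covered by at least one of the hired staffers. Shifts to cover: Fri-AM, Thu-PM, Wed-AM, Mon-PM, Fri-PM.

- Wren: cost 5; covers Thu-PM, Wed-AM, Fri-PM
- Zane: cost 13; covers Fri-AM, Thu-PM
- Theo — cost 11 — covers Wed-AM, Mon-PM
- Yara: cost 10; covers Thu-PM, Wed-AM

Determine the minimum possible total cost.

Choose Wren, Zane, and Theo: together they cover Fri-AM, Thu-PM, Wed-AM, Mon-PM, Fri-PM — every shift.
Total cost: 5 + 13 + 11 = 29.
No cover costs less than 29.

29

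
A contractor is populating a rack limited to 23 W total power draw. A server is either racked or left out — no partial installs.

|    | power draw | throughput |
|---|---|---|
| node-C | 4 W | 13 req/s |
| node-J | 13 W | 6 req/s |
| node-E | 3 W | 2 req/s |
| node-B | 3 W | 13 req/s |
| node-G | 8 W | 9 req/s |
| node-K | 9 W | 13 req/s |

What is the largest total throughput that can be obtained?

Take node-C, node-E, node-B, and node-K: power draw 4 + 3 + 3 + 9 = 19 ≤ 23, throughput 13 + 2 + 13 + 13 = 41.
No other feasible combination does better.

41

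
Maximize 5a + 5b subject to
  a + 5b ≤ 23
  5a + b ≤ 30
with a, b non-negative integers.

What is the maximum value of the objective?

40

Relaxing integrality, the LP optimum is 44.17 at (a,b) = (5.29, 3.54), which is not an integer point.
(a,b)=(5,3): 1·5+5·3=20≤23, 5·5+1·3=28≤30, objective 40.
(a,b)=(5,2): 1·5+5·2=15≤23, 5·5+1·2=27≤30, objective 35.
(a,b)=(4,3): 1·4+5·3=19≤23, 5·4+1·3=23≤30, objective 35.
(a,b)=(4,2): 1·4+5·2=14≤23, 5·4+1·2=22≤30, objective 30.
Maximum is 40 at (a,b)=(5,3).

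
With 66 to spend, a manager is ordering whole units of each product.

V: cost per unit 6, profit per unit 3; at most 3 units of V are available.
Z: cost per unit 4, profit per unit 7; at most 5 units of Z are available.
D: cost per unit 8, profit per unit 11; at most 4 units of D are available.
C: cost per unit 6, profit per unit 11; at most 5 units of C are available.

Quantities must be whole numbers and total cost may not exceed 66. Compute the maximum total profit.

112

5×Z, 2×D, and 5×C: cost 66 ≤ 66, profit 5·7 + 2·11 + 5·11 = 112.
3×Z, 3×D, and 5×C: cost 66 ≤ 66, profit 3·7 + 3·11 + 5·11 = 109.
Best is 112.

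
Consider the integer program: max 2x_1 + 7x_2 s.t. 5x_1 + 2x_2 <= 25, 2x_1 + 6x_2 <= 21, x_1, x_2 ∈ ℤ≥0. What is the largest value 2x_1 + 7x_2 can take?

Relaxing integrality, the LP optimum is 24.50 at (x_1,x_2) = (0, 3.5), which is not an integer point.
(x_1,x_2)=(1,3) is feasible, giving 23.
(x_1,x_2)=(0,3) is feasible, giving 21.
(x_1,x_2)=(2,2) is feasible, giving 18.
(x_1,x_2)=(1,2) is feasible, giving 16.
Maximum is 23 at (x_1,x_2)=(1,3).

23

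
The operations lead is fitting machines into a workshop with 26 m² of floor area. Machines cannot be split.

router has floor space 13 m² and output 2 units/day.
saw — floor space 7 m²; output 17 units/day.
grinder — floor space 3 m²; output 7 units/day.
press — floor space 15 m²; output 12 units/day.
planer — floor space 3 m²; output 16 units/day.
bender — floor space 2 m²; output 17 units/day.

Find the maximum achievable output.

57

Allowing fractional choices, the relaxed optimum would be about 65.8, but machines are indivisible.
router + saw + planer + bender: floor space 13 + 7 + 3 + 2 = 25 ≤ 26, output 2 + 17 + 16 + 17 = 52.
grinder + press + planer + bender: floor space 3 + 15 + 3 + 2 = 23 ≤ 26, output 7 + 12 + 16 + 17 = 52.
saw + grinder + planer + bender: floor space 7 + 3 + 3 + 2 = 15 ≤ 26, output 17 + 7 + 16 + 17 = 57.
Best is saw, grinder, planer, and bender with total output 57.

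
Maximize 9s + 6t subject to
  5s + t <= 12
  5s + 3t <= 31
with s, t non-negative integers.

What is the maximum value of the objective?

60

The continuous relaxation peaks at (0, 10.3) with value 62.00; rounding to a feasible lattice point costs some objective.
(s,t)=(0,10): 5·0+1·10=10≤12, 5·0+3·10=30≤31, objective 60.
(s,t)=(0,9): 5·0+1·9=9≤12, 5·0+3·9=27≤31, objective 54.
The best lattice point is (0,10), giving 60.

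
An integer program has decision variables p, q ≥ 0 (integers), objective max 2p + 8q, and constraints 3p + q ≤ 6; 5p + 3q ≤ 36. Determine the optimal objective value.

48

(p,q)=(0,6): 3·0+1·6=6≤6, 5·0+3·6=18≤36, objective 48.
(p,q)=(0,5): 3·0+1·5=5≤6, 5·0+3·5=15≤36, objective 40.
Maximum is 48 at (p,q)=(0,6).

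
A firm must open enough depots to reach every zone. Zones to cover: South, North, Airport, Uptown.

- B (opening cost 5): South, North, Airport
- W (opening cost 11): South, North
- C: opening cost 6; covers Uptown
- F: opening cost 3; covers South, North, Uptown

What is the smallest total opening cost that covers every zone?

8

Choose B and F: together they cover South, North, Airport, Uptown — every zone.
Total opening cost: 5 + 3 = 8.
No cover costs less than 8.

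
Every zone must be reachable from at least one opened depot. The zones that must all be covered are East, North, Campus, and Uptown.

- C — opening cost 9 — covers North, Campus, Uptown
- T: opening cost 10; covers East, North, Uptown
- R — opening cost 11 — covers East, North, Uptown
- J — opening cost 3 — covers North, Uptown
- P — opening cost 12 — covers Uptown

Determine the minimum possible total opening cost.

This is a weighted set-cover instance.
The greedy cost-per-new-zone heuristic would pick J, C, and T for 22, but a cheaper cover exists.
Choose C and T: together they cover East, North, Campus, Uptown — every zone.
Total opening cost: 9 + 10 = 19.
No cover costs less than 19.

19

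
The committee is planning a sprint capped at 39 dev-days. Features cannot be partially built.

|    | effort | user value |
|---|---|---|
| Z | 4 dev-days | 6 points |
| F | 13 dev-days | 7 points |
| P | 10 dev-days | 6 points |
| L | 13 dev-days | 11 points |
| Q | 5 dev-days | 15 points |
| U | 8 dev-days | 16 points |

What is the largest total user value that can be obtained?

49

Z + L + Q + U: effort 4 + 13 + 5 + 8 = 30 ≤ 39, user value 6 + 11 + 15 + 16 = 48.
P + L + Q + U: effort 10 + 13 + 5 + 8 = 36 ≤ 39, user value 6 + 11 + 15 + 16 = 48.
F + L + Q + U: effort 13 + 13 + 5 + 8 = 39 ≤ 39, user value 7 + 11 + 15 + 16 = 49.
Best is F, L, Q, and U with total user value 49.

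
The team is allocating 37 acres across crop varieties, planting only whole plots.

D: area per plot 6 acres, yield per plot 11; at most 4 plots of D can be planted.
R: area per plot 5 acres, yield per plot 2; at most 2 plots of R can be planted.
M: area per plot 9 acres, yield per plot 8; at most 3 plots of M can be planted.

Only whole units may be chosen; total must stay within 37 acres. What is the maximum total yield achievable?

52

3×D and 2×M: area 36 ≤ 37, yield 3·11 + 2·8 = 49.
4×D and 1×M: area 33 ≤ 37, yield 4·11 + 1·8 = 52.
Best is 52.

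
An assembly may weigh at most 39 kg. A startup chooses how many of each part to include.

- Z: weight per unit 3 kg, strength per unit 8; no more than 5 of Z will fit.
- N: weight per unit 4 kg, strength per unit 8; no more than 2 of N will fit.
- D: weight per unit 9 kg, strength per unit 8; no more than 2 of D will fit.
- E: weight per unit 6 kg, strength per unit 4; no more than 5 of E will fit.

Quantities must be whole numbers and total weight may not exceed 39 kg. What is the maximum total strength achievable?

68

This is a bounded integer knapsack.
Take 5×Z, 2×N, 1×D, and 1×E: weight 38 ≤ 39, strength 5·8 + 2·8 + 1·8 + 1·4 = 68.
Z has the best ratio (8/3) and is taken to its limit of 5; remaining capacity is filled optimally with the others.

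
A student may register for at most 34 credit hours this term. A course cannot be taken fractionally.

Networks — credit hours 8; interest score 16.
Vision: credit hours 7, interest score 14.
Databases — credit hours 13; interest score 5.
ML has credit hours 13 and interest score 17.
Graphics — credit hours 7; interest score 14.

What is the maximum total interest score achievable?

47

This is a 0-1 knapsack instance.
Take Networks, Vision, and ML: credit hours 8 + 7 + 13 = 28 ≤ 34, interest score 16 + 14 + 17 = 47.
No feasible combination exceeds this.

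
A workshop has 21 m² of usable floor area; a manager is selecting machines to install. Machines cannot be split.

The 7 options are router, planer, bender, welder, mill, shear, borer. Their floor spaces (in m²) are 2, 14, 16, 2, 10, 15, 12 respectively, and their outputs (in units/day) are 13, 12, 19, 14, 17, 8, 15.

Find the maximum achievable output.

Treat it as a binary knapsack problem.
Take router, bender, and welder: floor space 2 + 16 + 2 = 20 ≤ 21, output 13 + 19 + 14 = 46.
No other feasible combination does better.

46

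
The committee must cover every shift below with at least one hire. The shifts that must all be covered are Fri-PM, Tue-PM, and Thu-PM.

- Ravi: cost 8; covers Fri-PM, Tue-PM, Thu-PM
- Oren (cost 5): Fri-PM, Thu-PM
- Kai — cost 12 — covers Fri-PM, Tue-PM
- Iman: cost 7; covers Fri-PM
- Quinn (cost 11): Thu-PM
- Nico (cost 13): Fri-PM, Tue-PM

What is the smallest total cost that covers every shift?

The greedy cost-per-new-shift heuristic would pick Oren and Ravi for 13, but a cheaper cover exists.
Ravi alone covers Fri-PM, Tue-PM, Thu-PM — every shift.
Total cost: 8.
No cover costs less than 8.

8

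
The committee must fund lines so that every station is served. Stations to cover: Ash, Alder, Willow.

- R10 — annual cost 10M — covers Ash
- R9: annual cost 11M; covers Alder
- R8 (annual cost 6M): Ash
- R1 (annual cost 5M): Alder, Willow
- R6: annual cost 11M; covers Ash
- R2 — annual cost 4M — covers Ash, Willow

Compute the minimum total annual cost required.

This is a weighted set-cover instance.
Choose R1 and R2: together they cover Ash, Alder, Willow — every station.
Total annual cost: 5 + 4 = 9.
No cover costs less than 9.

9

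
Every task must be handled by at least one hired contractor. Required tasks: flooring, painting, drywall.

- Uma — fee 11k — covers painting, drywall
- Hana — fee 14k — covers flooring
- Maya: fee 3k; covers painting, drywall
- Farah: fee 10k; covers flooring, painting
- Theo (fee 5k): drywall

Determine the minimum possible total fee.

This is a weighted set-cover instance.
Choose Maya and Farah: together they cover flooring, painting, drywall — every task.
Total fee: 3 + 10 = 13.

13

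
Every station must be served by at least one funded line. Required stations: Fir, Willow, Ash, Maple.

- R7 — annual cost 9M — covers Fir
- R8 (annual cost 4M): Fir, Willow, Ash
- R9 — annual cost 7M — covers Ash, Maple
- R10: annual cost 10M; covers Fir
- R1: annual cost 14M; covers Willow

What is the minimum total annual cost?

Choose R8 and R9: together they cover Fir, Willow, Ash, Maple — every station.
Total annual cost: 4 + 7 = 11.

11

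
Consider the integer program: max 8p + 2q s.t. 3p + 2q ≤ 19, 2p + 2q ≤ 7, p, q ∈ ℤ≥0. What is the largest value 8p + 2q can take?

24

The continuous relaxation peaks at (3.5, 0) with value 28.00; rounding to a feasible lattice point costs some objective.
(p,q)=(3,0): 3·3+2·0=9≤19, 2·3+2·0=6≤7, objective 24.
(p,q)=(2,1): 3·2+2·1=8≤19, 2·2+2·1=6≤7, objective 18.
(p,q)=(2,0): 3·2+2·0=6≤19, 2·2+2·0=4≤7, objective 16.
Maximum is 24 at (p,q)=(3,0).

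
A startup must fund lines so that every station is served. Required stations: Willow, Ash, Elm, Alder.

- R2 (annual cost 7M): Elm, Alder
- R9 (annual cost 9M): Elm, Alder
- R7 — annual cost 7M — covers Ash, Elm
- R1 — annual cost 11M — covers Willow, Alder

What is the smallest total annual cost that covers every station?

This is a weighted set-cover instance.
Choose R7 and R1: together they cover Willow, Ash, Elm, Alder — every station.
Total annual cost: 7 + 11 = 18.

18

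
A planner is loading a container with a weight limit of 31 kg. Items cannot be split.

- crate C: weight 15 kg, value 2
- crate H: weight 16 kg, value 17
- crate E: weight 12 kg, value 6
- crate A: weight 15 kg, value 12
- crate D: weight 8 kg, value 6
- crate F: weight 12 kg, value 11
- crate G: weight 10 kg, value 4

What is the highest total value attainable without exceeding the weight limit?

29

Treat it as a binary knapsack problem.
Allowing fractional choices, the relaxed optimum would be about 30.4, but items are indivisible.
crate H + crate F: weight 16 + 12 = 28 ≤ 31, value 17 + 11 = 28.
crate H + crate A: weight 16 + 15 = 31 ≤ 31, value 17 + 12 = 29.
Best is crate H and crate A with total value 29.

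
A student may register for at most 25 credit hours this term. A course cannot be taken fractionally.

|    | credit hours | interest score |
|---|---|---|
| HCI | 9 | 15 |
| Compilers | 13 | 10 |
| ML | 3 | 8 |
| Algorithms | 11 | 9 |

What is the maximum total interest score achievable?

HCI + ML + Algorithms: credit hours 9 + 3 + 11 = 23 ≤ 25, interest score 15 + 8 + 9 = 32.
HCI + Compilers + ML: credit hours 9 + 13 + 3 = 25 ≤ 25, interest score 15 + 10 + 8 = 33.
Best is HCI, Compilers, and ML with total interest score 33.

33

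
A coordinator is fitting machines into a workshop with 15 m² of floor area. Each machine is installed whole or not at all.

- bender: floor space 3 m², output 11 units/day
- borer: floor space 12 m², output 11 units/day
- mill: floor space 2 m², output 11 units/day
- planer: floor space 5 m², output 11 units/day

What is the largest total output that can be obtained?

Take bender, mill, and planer: floor space 3 + 2 + 5 = 10 ≤ 15, output 11 + 11 + 11 = 33.
No other feasible combination does better.

33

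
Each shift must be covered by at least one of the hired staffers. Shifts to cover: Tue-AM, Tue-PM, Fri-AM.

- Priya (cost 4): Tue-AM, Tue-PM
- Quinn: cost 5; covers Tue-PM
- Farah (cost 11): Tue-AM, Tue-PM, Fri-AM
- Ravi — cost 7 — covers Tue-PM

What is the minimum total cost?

Farah alone covers Tue-AM, Tue-PM, Fri-AM — every shift.
Total cost: 11.

11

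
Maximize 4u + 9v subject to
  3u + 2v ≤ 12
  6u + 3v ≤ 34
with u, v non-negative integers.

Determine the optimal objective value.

54

(u,v)=(0,6): 3·0+2·6=12≤12, 6·0+3·6=18≤34, objective 54.
(u,v)=(0,5): 3·0+2·5=10≤12, 6·0+3·5=15≤34, objective 45.
The best lattice point is (0,6), giving 54.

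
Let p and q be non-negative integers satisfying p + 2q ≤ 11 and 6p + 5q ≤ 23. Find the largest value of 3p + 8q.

Relaxing integrality, the LP optimum is 36.80 at (p,q) = (0, 4.6), which is not an integer point.
(p,q)=(0,4): 1·0+2·4=8≤11, 6·0+5·4=20≤23, objective 32.
(p,q)=(1,3): 1·1+2·3=7≤11, 6·1+5·3=21≤23, objective 27.
(p,q)=(0,3): 1·0+2·3=6≤11, 6·0+5·3=15≤23, objective 24.
The best lattice point is (0,4), giving 32.

32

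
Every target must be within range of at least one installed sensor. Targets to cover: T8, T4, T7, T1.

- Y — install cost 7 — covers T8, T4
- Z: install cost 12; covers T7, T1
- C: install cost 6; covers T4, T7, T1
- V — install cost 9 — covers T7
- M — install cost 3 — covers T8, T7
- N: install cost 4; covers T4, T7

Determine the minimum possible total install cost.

This is a weighted set-cover instance.
Choose C and M: together they cover T8, T4, T7, T1 — every target.
Total install cost: 6 + 3 = 9.
No cover costs less than 9.

9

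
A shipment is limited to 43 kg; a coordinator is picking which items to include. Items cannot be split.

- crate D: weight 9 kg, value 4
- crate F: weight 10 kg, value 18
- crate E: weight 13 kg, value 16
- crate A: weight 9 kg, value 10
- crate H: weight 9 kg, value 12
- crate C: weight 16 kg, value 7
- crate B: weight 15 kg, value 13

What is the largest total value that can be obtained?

56

Allowing fractional choices, the relaxed optimum would be about 57.7, but items are indivisible.
crate D + crate F + crate E + crate H: weight 9 + 10 + 13 + 9 = 41 ≤ 43, value 4 + 18 + 16 + 12 = 50.
crate F + crate E + crate A + crate H: weight 10 + 13 + 9 + 9 = 41 ≤ 43, value 18 + 16 + 10 + 12 = 56.
crate F + crate A + crate H + crate B: weight 10 + 9 + 9 + 15 = 43 ≤ 43, value 18 + 10 + 12 + 13 = 53.
Best is crate F, crate E, crate A, and crate H with total value 56.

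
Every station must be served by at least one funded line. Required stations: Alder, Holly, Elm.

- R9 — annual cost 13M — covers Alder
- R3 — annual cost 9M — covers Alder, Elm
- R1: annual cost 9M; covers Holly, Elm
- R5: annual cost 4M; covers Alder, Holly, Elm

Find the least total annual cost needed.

This is a weighted set-cover instance.
R5 alone covers Alder, Holly, Elm — every station.
Total annual cost: 4.
No cover costs less than 4.

4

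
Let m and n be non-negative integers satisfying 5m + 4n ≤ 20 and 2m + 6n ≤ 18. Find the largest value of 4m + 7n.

The continuous relaxation peaks at (2.18, 2.27) with value 24.64; rounding to a feasible lattice point costs some objective.
(m,n)=(2,2): 5·2+4·2=18≤20, 2·2+6·2=16≤18, objective 22.
(m,n)=(3,1): 5·3+4·1=19≤20, 2·3+6·1=12≤18, objective 19.
(m,n)=(1,2): 5·1+4·2=13≤20, 2·1+6·2=14≤18, objective 18.
The best lattice point is (2,2), giving 22.

22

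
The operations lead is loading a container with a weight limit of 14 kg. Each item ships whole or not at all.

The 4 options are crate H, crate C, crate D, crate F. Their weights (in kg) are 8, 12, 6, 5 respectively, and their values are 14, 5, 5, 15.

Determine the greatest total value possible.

Treat it as a binary knapsack problem.
crate H + crate D: weight 8 + 6 = 14 ≤ 14, value 14 + 5 = 19.
crate D + crate F: weight 6 + 5 = 11 ≤ 14, value 5 + 15 = 20.
crate H + crate F: weight 8 + 5 = 13 ≤ 14, value 14 + 15 = 29.
Best is crate H and crate F with total value 29.

29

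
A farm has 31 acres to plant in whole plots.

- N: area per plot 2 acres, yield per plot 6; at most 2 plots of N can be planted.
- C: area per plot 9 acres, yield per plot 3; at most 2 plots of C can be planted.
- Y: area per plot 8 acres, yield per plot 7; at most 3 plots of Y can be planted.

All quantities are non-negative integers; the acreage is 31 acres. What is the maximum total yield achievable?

2×N and 3×Y: area 28 ≤ 31, yield 2·6 + 3·7 = 33.
2×N, 1×C, and 2×Y: area 29 ≤ 31, yield 2·6 + 1·3 + 2·7 = 29.
Best is 33.

33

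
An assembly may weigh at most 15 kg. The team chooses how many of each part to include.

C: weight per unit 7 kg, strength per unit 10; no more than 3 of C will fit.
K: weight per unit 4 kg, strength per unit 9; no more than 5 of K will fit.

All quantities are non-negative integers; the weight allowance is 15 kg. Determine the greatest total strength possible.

28

K has the best ratio (9/4); taking only K gives at most 3×9 = 27 (stopped by the weight limit).
Mixing does better — 1×C and 2×K: weight 15 ≤ 15, strength 1·10 + 2·9 = 28.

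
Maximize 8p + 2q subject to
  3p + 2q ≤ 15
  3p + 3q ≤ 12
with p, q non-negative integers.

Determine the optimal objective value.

(p,q)=(4,0): 3·4+2·0=12≤15, 3·4+3·0=12≤12, objective 32.
(p,q)=(3,1): 3·3+2·1=11≤15, 3·3+3·1=12≤12, objective 26.
The best lattice point is (4,0), giving 32.

32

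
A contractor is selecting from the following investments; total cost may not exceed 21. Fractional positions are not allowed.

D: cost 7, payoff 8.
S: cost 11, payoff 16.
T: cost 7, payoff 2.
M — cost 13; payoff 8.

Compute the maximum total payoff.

This is a 0-1 knapsack instance.
Allowing fractional choices, the relaxed optimum would be about 25.8, but investments are indivisible.
D + S: cost 7 + 11 = 18 ≤ 21, payoff 8 + 16 = 24.
S + T: cost 11 + 7 = 18 ≤ 21, payoff 16 + 2 = 18.
Best is D and S with total payoff 24.

24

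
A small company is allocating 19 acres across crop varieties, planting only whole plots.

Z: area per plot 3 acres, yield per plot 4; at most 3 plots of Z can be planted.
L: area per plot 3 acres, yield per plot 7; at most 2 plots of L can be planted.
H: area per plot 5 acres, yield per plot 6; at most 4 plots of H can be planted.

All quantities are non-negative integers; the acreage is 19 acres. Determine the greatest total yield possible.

This is a bounded integer knapsack.
Take 1×Z, 2×L, and 2×H: area 19 ≤ 19, yield 1·4 + 2·7 + 2·6 = 30.
L has the best ratio (7/3) and is taken to its limit of 2; remaining capacity is filled optimally with the others.

30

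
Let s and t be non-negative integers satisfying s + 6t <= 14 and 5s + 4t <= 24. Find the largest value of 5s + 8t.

28

(s,t)=(4,1) is feasible, giving 28.
(s,t)=(2,2) is feasible, giving 26.
(s,t)=(3,1) is feasible, giving 23.
(s,t)=(4,0) is feasible, giving 20.
The best lattice point is (4,1), giving 28.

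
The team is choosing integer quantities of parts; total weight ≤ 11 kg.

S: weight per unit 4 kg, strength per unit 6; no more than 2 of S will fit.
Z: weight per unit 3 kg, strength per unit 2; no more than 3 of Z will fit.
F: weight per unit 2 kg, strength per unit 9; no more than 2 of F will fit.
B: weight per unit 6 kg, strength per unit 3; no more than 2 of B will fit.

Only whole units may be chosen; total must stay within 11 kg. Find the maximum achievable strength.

26

1×S and 2×F: weight 8 ≤ 11, strength 1·6 + 2·9 = 24.
1×S, 1×Z, and 2×F: weight 11 ≤ 11, strength 1·6 + 1·2 + 2·9 = 26.
Best is 26.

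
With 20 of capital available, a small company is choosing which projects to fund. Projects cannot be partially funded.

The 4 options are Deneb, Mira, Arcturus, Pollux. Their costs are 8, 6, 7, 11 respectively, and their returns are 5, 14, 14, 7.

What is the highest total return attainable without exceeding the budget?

Allowing fractional choices, the relaxed optimum would be about 32.5, but projects are indivisible.
Mira + Arcturus: cost 6 + 7 = 13 ≤ 20, return 14 + 14 = 28.
Arcturus + Pollux: cost 7 + 11 = 18 ≤ 20, return 14 + 7 = 21.
Mira + Pollux: cost 6 + 11 = 17 ≤ 20, return 14 + 7 = 21.
Best is Mira and Arcturus with total return 28.

28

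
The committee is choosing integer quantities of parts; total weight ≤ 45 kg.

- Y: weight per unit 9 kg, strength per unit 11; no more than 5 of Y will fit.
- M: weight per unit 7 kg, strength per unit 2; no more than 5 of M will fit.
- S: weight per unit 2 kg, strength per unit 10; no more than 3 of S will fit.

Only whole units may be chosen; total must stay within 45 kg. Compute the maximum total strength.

74

4×Y and 3×S: weight 42 ≤ 45, strength 4·11 + 3·10 = 74.
3×Y, 1×M, and 3×S: weight 40 ≤ 45, strength 3·11 + 1·2 + 3·10 = 65.
Best is 74.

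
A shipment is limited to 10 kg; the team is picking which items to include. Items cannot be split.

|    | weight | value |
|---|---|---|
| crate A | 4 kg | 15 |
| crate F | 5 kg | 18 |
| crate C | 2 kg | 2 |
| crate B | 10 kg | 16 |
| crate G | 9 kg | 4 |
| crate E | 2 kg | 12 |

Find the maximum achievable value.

33

Treat it as a binary knapsack problem.
crate F + crate C + crate E: weight 5 + 2 + 2 = 9 ≤ 10, value 18 + 2 + 12 = 32.
crate A + crate F: weight 4 + 5 = 9 ≤ 10, value 15 + 18 = 33.
Best is crate A and crate F with total value 33.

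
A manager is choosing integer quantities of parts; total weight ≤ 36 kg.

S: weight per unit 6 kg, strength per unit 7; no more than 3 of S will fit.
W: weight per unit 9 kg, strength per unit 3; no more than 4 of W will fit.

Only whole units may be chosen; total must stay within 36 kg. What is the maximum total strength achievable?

27

This is a bounded integer knapsack.
Take 3×S and 2×W: weight 36 ≤ 36, strength 3·7 + 2·3 = 27.
S has the best ratio (7/6) and is taken to its limit of 3; remaining capacity is filled optimally with the others.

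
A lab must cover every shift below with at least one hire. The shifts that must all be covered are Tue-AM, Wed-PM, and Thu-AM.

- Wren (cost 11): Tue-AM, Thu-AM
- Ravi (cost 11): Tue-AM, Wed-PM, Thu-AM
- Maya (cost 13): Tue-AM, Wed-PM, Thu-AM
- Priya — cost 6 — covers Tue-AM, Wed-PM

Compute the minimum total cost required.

11

Ravi alone covers Tue-AM, Wed-PM, Thu-AM — every shift.
Total cost: 11.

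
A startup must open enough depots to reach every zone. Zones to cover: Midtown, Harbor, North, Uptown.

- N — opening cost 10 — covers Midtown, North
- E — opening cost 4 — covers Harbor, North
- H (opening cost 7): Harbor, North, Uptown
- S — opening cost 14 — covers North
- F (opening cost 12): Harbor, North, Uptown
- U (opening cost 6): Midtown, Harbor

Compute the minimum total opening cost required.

13

The greedy cost-per-new-zone heuristic would pick E, U, and H for 17, but a cheaper cover exists.
Choose H and U: together they cover Midtown, Harbor, North, Uptown — every zone.
Total opening cost: 7 + 6 = 13.
No cover costs less than 13.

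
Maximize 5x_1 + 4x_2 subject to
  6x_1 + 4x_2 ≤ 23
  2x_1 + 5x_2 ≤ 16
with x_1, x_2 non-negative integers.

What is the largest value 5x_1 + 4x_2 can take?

Relaxing integrality, the LP optimum is 20.68 at (x_1,x_2) = (2.32, 2.27), which is not an integer point.
(x_1,x_2)=(3,1): 6·3+4·1=22≤23, 2·3+5·1=11≤16, objective 19.
(x_1,x_2)=(2,2): 6·2+4·2=20≤23, 2·2+5·2=14≤16, objective 18.
Maximum is 19 at (x_1,x_2)=(3,1).

19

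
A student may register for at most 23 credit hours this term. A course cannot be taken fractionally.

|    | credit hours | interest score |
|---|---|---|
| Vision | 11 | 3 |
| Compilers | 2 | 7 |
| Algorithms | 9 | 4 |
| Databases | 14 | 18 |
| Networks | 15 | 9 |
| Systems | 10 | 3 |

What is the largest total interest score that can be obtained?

25

Allowing fractional choices, the relaxed optimum would be about 29.2, but courses are indivisible.
Databases: credit hours 14 ≤ 23, interest score 18.
Algorithms + Databases: credit hours 9 + 14 = 23 ≤ 23, interest score 4 + 18 = 22.
Compilers + Databases: credit hours 2 + 14 = 16 ≤ 23, interest score 7 + 18 = 25.
Best is Compilers and Databases with total interest score 25.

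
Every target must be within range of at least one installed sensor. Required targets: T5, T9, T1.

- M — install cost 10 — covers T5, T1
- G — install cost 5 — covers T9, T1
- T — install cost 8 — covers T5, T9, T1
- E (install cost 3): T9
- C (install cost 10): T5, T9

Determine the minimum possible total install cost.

8

The greedy cost-per-new-target heuristic would pick G and T for 13, but a cheaper cover exists.
T alone covers T5, T9, T1 — every target.
Total install cost: 8.
No cover costs less than 8.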